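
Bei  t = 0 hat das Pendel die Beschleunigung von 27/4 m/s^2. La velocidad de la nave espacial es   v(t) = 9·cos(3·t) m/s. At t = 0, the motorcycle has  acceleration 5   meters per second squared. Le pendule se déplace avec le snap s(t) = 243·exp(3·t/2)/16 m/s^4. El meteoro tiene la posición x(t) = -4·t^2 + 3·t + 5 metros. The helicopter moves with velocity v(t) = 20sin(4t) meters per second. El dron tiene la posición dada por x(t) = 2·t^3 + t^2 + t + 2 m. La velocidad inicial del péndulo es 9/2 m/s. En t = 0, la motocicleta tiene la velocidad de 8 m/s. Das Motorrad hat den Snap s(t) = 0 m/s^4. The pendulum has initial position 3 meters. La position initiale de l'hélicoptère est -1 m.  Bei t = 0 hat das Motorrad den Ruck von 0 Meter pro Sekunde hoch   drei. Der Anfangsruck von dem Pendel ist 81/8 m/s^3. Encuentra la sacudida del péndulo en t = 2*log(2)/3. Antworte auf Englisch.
We need to integrate our snap equation s(t) = 243·exp(3·t/2)/16 1 time. Taking ∫s(t)dt and applying j(0) = 81/8, we find j(t) = 81·exp(3·t/2)/8. Using j(t) = 81·exp(3·t/2)/8 and substituting t = 2*log(2)/3, we find j = 81/4.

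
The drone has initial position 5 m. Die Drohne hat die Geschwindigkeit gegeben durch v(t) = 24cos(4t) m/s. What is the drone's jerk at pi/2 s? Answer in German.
Wir müssen unsere Gleichung für die Geschwindigkeit v(t) = 24·cos(4·t) 2-mal ableiten. Durch Ableiten von der Geschwindigkeit erhalten wir die Beschleunigung: a(t) = -96·sin(4·t). Mit d/dt von a(t) finden wir j(t) = -384·cos(4·t). Aus der Gleichung für den Ruck j(t) = -384·cos(4·t), setzen wir t = pi/2 ein und erhalten j = -384.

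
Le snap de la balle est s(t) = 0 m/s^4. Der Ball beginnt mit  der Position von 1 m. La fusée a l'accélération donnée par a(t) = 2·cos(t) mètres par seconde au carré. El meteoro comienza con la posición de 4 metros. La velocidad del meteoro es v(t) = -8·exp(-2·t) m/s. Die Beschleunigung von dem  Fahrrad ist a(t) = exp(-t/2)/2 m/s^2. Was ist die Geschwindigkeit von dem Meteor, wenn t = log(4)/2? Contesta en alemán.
Mit v(t) = -8·exp(-2·t) und Einsetzen von t = log(4)/2, finden wir v = -2.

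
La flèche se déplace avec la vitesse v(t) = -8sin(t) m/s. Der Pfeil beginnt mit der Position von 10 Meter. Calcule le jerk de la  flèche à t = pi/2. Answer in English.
We must differentiate our velocity equation v(t) = -8·sin(t) 2 times. Differentiating velocity, we get acceleration: a(t) = -8·cos(t). Differentiating acceleration, we get jerk: j(t) = 8·sin(t). Using j(t) = 8·sin(t) and substituting t = pi/2, we find j = 8.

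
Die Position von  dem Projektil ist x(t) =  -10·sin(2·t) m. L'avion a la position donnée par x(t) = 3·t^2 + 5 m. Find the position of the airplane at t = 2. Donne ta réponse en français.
Nous avons la position x(t) = 3·t^2 + 5. En substituant t = 2: x(2) = 17.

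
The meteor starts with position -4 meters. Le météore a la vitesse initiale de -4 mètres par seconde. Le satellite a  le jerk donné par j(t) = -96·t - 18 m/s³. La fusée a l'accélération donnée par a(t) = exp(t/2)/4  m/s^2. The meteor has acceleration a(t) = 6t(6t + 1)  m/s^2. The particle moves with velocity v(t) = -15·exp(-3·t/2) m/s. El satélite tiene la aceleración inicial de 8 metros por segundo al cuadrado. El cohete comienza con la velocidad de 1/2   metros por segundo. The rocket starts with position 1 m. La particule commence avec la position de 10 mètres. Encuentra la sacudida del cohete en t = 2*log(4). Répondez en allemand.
Wir müssen unsere Gleichung für die Beschleunigung a(t) = exp(t/2)/4 1-mal ableiten. Die Ableitung von der Beschleunigung ergibt den Ruck: j(t) = exp(t/2)/8. Wir haben den Ruck j(t) = exp(t/2)/8. Durch Einsetzen von t = 2*log(4): j(2*log(4)) = 1/2.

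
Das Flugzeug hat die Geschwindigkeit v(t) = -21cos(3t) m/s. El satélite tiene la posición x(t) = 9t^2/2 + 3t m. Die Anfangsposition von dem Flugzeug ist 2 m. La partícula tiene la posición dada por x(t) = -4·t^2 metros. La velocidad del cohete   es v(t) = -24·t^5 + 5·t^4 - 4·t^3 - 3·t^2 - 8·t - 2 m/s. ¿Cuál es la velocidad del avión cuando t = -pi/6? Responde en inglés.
From the given velocity equation v(t) = -21·cos(3·t), we substitute t = -pi/6 to get v = 0.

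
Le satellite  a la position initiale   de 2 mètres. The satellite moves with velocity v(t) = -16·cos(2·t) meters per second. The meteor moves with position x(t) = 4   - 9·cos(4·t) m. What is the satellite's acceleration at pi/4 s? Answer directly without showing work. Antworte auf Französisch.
À t = pi/4, a = 32.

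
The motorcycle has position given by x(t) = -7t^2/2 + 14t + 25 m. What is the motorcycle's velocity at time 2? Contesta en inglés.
To solve this, we need to take 1 derivative of our position equation x(t) = -7·t^2/2 + 14·t + 25. The derivative of position gives velocity: v(t) = 14 - 7·t. We have velocity v(t) = 14 - 7·t. Substituting t = 2: v(2) = 0.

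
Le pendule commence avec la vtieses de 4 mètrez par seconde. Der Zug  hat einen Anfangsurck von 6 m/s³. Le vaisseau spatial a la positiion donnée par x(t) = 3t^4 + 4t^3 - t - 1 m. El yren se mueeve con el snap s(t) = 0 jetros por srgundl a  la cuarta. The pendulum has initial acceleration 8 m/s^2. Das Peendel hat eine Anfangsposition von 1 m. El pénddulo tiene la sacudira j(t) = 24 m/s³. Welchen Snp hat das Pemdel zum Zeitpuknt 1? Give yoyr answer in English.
To solve this, we need to take 1 derivative of our jerk equation j(t) = 24. The derivative of jerk gives snap: s(t) = 0. We have snap s(t) = 0. Substituting t = 1: s(1) = 0.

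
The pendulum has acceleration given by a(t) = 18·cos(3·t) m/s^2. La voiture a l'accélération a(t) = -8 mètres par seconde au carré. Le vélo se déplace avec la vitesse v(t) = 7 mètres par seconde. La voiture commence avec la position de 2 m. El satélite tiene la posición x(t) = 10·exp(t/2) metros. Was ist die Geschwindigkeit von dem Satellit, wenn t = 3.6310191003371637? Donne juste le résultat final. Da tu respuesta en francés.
La vitesse à t = 3.6310191003371637 est v = 30.7210308061029.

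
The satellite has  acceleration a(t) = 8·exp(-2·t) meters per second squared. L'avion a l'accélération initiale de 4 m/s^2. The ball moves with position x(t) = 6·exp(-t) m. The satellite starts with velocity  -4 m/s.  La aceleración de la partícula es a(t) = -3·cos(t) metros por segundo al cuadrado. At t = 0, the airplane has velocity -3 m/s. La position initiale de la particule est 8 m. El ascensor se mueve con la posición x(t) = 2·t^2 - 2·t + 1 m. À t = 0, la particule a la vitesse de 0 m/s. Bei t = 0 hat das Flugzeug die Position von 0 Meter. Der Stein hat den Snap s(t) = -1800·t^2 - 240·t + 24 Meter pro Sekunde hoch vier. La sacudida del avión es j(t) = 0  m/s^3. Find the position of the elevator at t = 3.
From the given position equation x(t) = 2·t^2 - 2·t + 1, we substitute t = 3 to get x = 13.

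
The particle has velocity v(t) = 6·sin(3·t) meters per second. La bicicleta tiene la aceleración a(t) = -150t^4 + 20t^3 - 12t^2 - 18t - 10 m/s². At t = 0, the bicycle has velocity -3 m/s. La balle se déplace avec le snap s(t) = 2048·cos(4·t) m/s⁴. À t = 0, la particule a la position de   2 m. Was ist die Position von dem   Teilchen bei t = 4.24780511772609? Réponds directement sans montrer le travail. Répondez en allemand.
Die Position bei t = 4.24780511772609 ist x = 2.03126305012702.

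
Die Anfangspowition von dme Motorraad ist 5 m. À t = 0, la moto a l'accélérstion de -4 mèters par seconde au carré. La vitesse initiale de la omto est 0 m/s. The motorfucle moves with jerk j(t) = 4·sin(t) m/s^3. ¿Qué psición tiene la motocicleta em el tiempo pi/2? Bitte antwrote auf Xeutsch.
Wir müssen unsere Gleichung für den Ruck j(t) = 4·sin(t) 3-mal integrieren. Das Integral von dem Ruck ist die Beschleunigung. Mit a(0) = -4 erhalten wir a(t) = -4·cos(t). Das Integral von der Beschleunigung, mit v(0) = 0, ergibt die Geschwindigkeit: v(t) = -4·sin(t). Die Stammfunktion von der Geschwindigkeit ist die Position. Mit x(0) = 5 erhalten wir x(t) = 4·cos(t) + 1. Wir haben die Position x(t) = 4·cos(t) + 1. Durch Einsetzen von t = pi/2: x(pi/2) = 1.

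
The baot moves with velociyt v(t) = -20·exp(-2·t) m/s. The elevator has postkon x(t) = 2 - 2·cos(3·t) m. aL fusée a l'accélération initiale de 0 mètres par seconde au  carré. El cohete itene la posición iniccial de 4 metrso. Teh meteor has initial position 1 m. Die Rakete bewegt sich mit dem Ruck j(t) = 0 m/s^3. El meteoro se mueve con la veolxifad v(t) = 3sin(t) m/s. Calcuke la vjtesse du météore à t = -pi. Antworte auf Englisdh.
From the given velocity equation v(t) = 3·sin(t), we substitute t = -pi to get v = 0.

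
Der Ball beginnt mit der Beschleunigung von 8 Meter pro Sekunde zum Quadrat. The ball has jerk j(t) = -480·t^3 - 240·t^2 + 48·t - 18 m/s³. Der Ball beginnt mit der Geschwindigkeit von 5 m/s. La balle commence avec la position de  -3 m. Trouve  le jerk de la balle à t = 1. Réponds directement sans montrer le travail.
Le jerk à t = 1 est j = -690.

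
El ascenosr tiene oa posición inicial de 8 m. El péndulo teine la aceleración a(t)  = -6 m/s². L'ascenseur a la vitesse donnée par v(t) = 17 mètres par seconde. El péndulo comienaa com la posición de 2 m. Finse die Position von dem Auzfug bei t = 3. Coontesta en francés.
Nous devons trouver l'intégrale de notre équation de la vitesse v(t) = 17 1 fois. En intégrant la vitesse et en utilisant la condition initiale x(0) = 8, nous obtenons x(t) = 17·t + 8. Nous avons la position x(t) = 17·t + 8. En substituant t = 3: x(3) = 59.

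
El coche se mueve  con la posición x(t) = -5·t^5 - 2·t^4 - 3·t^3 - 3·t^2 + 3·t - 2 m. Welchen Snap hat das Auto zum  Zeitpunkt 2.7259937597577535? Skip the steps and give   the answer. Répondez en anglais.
The snap at t = 2.7259937597577535 is s = -1683.59625585465.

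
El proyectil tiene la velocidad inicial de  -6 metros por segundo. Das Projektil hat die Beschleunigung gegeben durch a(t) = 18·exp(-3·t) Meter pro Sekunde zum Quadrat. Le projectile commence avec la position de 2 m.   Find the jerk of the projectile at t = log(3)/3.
To solve this, we need to take 1 derivative of our acceleration equation a(t) = 18·exp(-3·t). Differentiating acceleration, we get jerk: j(t) = -54·exp(-3·t). From the given jerk equation j(t) = -54·exp(-3·t), we substitute t = log(3)/3 to get j = -18.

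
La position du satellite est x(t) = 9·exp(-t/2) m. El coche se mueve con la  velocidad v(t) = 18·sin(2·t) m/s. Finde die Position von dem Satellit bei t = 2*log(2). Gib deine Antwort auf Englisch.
From the given position equation x(t) = 9·exp(-t/2), we substitute t = 2*log(2) to get x = 9/2.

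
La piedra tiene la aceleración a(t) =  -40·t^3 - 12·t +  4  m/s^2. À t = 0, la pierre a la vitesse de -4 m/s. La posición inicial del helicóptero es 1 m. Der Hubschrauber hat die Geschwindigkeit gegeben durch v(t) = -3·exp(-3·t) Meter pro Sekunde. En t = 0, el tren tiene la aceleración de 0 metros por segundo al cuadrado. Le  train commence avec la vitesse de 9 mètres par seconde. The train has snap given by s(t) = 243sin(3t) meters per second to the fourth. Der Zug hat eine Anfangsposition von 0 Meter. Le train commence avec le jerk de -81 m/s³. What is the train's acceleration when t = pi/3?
We must find the antiderivative of our snap equation s(t) = 243·sin(3·t) 2 times. Finding the antiderivative of s(t) and using j(0) = -81: j(t) = -81·cos(3·t). Integrating jerk and using the initial condition a(0) = 0, we get a(t) = -27·sin(3·t). We have acceleration a(t) = -27·sin(3·t). Substituting t = pi/3: a(pi/3) = 0.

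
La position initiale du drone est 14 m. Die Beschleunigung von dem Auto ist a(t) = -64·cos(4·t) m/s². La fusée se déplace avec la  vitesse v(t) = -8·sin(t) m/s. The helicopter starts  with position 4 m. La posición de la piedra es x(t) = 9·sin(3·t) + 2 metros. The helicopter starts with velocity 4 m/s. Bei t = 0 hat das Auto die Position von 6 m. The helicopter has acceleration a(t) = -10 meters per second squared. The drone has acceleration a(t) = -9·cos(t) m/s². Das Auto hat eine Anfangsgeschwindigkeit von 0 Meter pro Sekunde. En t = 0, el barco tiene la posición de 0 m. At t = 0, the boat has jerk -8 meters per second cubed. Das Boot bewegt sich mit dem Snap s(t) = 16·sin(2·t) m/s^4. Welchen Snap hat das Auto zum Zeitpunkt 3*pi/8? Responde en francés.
En partant de l'accélération a(t) = -64·cos(4·t), nous prenons 2 dérivées. La dérivée de l'accélération donne le jerk: j(t) = 256·sin(4·t). La dérivée du jerk donne le snap: s(t) = 1024·cos(4·t). Nous avons le snap s(t) = 1024·cos(4·t). En substituant t = 3*pi/8: s(3*pi/8) = 0.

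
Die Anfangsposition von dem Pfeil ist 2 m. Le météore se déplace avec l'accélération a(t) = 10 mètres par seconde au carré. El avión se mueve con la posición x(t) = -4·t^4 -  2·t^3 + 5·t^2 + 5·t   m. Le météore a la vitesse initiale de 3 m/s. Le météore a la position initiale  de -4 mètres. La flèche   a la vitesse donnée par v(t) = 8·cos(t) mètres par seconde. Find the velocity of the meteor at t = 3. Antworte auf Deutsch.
Um dies zu lösen, müssen wir 1 Integral unserer Gleichung für die Beschleunigung a(t) = 10 finden. Mit ∫a(t)dt und Anwendung von v(0) = 3, finden wir v(t) = 10·t + 3. Mit v(t) = 10·t + 3 und Einsetzen von t = 3, finden wir v = 33.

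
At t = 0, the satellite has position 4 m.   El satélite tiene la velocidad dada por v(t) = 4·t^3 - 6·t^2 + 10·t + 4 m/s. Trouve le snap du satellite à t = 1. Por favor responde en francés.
Pour résoudre ceci, nous devons prendre 3 dérivées de notre équation de la vitesse v(t) = 4·t^3 - 6·t^2 + 10·t + 4. En prenant d/dt de v(t), nous trouvons a(t) = 12·t^2 - 12·t + 10. En dérivant l'accélération, nous obtenons le jerk: j(t) = 24·t - 12. En prenant d/dt de j(t), nous trouvons s(t) = 24. De l'équation du snap s(t) = 24, nous substituons t = 1 pour obtenir s = 24.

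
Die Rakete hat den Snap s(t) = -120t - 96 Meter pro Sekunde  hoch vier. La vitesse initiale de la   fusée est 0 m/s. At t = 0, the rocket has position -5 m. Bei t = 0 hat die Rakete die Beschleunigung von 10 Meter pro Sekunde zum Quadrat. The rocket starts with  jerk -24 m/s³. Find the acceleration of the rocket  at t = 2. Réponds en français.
En partant du snap s(t) = -120·t - 96, nous prenons 2 primitives. En prenant ∫s(t)dt et en appliquant j(0) = -24, nous trouvons j(t) = -60·t^2 - 96·t - 24. En prenant ∫j(t)dt et en appliquant a(0) = 10, nous trouvons a(t) = -20·t^3 - 48·t^2 - 24·t + 10. En utilisant a(t) = -20·t^3 - 48·t^2 - 24·t + 10 et en substituant t = 2, nous trouvons a = -390.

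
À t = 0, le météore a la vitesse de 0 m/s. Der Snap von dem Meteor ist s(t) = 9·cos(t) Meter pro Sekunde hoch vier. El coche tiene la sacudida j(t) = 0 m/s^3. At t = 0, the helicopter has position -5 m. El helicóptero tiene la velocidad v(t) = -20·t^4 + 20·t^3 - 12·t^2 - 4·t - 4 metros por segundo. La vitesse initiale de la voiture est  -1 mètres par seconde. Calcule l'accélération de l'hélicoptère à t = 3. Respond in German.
Ausgehend von der Geschwindigkeit v(t) = -20·t^4 + 20·t^3 - 12·t^2 - 4·t - 4, nehmen wir 1 Ableitung. Durch Ableiten von der Geschwindigkeit erhalten wir die Beschleunigung: a(t) = -80·t^3 + 60·t^2 - 24·t - 4. Mit a(t) = -80·t^3 + 60·t^2 - 24·t - 4 und Einsetzen von t = 3, finden wir a = -1696.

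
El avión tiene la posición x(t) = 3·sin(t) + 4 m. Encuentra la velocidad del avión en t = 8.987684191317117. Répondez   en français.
En partant de la position x(t) = 3·sin(t) + 4, nous prenons 1 dérivée. En dérivant la position, nous obtenons la vitesse: v(t) = 3·cos(t). Nous avons la vitesse v(t) = 3·cos(t). En substituant t = 8.987684191317117: v(8.987684191317117) = -2.71795715675720.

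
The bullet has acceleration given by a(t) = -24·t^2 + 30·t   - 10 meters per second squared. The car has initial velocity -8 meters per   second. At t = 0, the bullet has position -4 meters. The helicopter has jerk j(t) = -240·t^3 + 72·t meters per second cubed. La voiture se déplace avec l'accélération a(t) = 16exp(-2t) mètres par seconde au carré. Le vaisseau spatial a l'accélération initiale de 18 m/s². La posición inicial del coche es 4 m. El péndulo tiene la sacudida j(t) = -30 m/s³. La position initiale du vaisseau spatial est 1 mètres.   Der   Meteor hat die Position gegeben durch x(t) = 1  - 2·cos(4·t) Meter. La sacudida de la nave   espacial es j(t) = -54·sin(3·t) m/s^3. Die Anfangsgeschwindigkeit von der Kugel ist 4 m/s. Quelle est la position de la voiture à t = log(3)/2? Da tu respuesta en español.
Debemos encontrar la integral de nuestra ecuación de la aceleración a(t) = 16·exp(-2·t) 2 veces. Tomando ∫a(t)dt y aplicando v(0) = -8, encontramos v(t) = -8·exp(-2·t). Integrando la velocidad y usando la condición inicial x(0) = 4, obtenemos x(t) = 4·exp(-2·t). Tenemos la posición x(t) = 4·exp(-2·t). Sustituyendo t = log(3)/2: x(log(3)/2) = 4/3.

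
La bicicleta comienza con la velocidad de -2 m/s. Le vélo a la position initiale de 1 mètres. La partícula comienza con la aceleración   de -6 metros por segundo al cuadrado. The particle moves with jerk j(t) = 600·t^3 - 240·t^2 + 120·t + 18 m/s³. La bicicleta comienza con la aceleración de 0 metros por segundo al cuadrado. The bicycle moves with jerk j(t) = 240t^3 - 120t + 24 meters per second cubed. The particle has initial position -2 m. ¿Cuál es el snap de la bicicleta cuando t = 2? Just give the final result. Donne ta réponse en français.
La réponse est 2760.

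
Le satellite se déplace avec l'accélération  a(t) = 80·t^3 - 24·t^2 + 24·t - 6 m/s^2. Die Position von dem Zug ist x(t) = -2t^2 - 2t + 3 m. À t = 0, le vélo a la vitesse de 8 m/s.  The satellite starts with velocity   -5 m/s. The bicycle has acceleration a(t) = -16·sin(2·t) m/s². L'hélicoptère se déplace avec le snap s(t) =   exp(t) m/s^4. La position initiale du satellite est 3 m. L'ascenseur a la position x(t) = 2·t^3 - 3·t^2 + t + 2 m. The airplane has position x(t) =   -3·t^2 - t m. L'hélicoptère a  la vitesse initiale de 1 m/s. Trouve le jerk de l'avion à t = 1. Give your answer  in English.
Starting from position x(t) = -3·t^2 - t, we take 3 derivatives. The derivative of position gives velocity: v(t) = -6·t - 1. Taking d/dt of v(t), we find a(t) = -6. Taking d/dt of a(t), we find j(t) = 0. Using j(t) = 0 and substituting t = 1, we find j = 0.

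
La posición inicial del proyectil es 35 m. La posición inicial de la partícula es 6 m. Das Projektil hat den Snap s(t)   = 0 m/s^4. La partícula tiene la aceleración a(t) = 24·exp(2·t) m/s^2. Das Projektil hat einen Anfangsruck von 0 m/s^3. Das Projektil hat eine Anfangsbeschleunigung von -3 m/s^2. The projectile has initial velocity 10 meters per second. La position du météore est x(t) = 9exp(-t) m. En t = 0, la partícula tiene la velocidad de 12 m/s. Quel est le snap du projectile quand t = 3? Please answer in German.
Mit s(t) = 0 und Einsetzen von t = 3, finden wir s = 0.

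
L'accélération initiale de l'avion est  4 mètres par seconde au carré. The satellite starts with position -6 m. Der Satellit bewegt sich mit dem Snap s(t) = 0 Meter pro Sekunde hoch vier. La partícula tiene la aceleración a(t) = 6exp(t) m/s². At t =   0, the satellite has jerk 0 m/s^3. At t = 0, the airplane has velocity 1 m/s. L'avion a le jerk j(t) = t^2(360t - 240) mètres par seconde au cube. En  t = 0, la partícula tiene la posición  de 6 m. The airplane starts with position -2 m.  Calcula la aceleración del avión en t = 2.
Partiendo de la sacudida j(t) = t^2·(360·t - 240), tomamos 1 integral. Integrando la sacudida y usando la condición inicial a(0) = 4, obtenemos a(t) = 90·t^4 - 80·t^3 + 4. Tenemos la aceleración a(t) = 90·t^4 - 80·t^3 + 4. Sustituyendo t = 2: a(2) = 804.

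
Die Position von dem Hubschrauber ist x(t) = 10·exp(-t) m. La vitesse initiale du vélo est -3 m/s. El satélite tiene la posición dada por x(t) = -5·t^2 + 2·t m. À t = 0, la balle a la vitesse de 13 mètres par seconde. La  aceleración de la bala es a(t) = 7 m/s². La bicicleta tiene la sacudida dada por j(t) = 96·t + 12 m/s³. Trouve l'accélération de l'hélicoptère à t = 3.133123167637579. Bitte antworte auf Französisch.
En partant de la position x(t) = 10·exp(-t), nous prenons 2 dérivées. La dérivée de la position donne la vitesse: v(t) = -10·exp(-t). En prenant d/dt de v(t), nous trouvons a(t) = 10·exp(-t). En utilisant a(t) = 10·exp(-t) et en substituant t = 3.133123167637579, nous trouvons a = 0.435814722369352.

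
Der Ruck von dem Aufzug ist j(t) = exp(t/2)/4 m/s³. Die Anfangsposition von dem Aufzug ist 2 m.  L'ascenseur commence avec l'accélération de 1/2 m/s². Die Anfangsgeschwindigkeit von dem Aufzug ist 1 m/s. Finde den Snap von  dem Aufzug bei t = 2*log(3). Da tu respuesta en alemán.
Wir müssen unsere Gleichung für den Ruck j(t) = exp(t/2)/4 1-mal ableiten. Durch Ableiten von dem Ruck erhalten wir den Snap: s(t) = exp(t/2)/8. Aus der Gleichung für den Snap s(t) = exp(t/2)/8, setzen wir t = 2*log(3) ein und erhalten s = 3/8.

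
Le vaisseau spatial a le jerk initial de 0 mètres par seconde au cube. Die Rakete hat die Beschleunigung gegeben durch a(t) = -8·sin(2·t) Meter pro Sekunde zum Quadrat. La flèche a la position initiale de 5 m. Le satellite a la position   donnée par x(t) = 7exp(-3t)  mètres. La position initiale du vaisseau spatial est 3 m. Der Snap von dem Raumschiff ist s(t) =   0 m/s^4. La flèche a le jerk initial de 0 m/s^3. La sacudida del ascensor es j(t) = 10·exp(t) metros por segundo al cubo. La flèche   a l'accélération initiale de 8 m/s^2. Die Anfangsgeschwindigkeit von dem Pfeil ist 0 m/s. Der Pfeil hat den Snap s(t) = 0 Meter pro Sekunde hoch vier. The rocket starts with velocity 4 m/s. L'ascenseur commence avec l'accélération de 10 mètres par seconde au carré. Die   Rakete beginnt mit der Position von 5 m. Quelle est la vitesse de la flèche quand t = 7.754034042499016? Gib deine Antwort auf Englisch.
We must find the integral of our snap equation s(t) = 0 3 times. Integrating snap and using the initial condition j(0) = 0, we get j(t) = 0. Finding the integral of j(t) and using a(0) = 8: a(t) = 8. The antiderivative of acceleration, with v(0) = 0, gives velocity: v(t) = 8·t. Using v(t) = 8·t and substituting t = 7.754034042499016, we find v = 62.0322723399921.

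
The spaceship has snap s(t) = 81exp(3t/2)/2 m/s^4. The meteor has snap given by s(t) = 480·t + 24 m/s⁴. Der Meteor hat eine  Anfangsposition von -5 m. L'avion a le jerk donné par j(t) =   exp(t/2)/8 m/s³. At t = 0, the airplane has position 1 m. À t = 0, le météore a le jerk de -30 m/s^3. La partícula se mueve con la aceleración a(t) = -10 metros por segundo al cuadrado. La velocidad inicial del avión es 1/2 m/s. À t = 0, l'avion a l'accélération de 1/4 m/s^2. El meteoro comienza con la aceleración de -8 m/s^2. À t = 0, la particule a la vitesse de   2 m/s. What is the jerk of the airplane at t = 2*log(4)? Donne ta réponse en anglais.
Using j(t) = exp(t/2)/8 and substituting t = 2*log(4), we find j = 1/2.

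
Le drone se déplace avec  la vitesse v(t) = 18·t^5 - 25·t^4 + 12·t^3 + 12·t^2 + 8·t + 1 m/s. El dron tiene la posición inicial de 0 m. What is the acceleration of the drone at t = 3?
We must differentiate our velocity equation v(t) = 18·t^5 - 25·t^4 + 12·t^3 + 12·t^2 + 8·t + 1 1 time. Taking d/dt of v(t), we find a(t) = 90·t^4 - 100·t^3 + 36·t^2 + 24·t + 8. Using a(t) = 90·t^4 - 100·t^3 + 36·t^2 + 24·t + 8 and substituting t = 3, we find a = 4994.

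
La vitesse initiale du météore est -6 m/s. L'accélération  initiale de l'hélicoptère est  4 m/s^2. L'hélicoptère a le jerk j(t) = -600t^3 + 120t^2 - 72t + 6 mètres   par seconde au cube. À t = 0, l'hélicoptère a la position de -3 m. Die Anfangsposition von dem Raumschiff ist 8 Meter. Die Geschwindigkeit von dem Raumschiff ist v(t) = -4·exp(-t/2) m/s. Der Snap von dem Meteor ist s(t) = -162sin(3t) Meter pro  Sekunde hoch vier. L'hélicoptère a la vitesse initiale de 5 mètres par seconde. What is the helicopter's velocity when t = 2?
Starting from jerk j(t) = -600·t^3 + 120·t^2 - 72·t + 6, we take 2 antiderivatives. The integral of jerk is acceleration. Using a(0) = 4, we get a(t) = -150·t^4 + 40·t^3 - 36·t^2 + 6·t + 4. The integral of acceleration is velocity. Using v(0) = 5, we get v(t) = -30·t^5 + 10·t^4 - 12·t^3 + 3·t^2 + 4·t + 5. From the given velocity equation v(t) = -30·t^5 + 10·t^4 - 12·t^3 + 3·t^2 + 4·t + 5, we substitute t = 2 to get v = -871.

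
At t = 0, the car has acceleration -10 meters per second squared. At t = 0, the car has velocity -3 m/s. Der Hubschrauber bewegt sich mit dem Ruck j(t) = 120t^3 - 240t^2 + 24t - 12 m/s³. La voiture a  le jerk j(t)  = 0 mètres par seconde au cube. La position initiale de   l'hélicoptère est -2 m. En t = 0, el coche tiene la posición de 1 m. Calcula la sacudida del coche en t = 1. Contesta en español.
Usando j(t) = 0 y sustituyendo t = 1, encontramos j = 0.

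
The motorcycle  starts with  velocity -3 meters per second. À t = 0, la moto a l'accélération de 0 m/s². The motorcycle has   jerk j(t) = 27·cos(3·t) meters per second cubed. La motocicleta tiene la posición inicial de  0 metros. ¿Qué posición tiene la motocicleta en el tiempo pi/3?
Para resolver esto, necesitamos tomar 3 antiderivadas de nuestra ecuación de la sacudida j(t) = 27·cos(3·t). La antiderivada de la sacudida, con a(0) = 0, da la aceleración: a(t) = 9·sin(3·t). La antiderivada de la aceleración, con v(0) = -3, da la velocidad: v(t) = -3·cos(3·t). La antiderivada de la velocidad es la posición. Usando x(0) = 0, obtenemos x(t) = -sin(3·t). Tenemos la posición x(t) = -sin(3·t). Sustituyendo t = pi/3: x(pi/3) = 0.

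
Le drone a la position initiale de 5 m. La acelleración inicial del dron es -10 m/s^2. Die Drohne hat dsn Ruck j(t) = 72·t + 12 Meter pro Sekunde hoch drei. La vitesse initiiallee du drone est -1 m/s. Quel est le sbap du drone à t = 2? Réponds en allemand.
Ausgehend von dem Ruck j(t) = 72·t + 12, nehmen wir 1 Ableitung. Durch Ableiten von dem Ruck erhalten wir den Snap: s(t) = 72. Aus der Gleichung für den Snap s(t) = 72, setzen wir t = 2 ein und erhalten s = 72.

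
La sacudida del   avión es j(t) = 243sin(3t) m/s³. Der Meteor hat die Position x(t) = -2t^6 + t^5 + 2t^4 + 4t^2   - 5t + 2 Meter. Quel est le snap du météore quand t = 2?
Pour résoudre ceci, nous devons prendre 4 dérivées de notre équation de la position x(t) = -2·t^6 + t^5 + 2·t^4 + 4·t^2 - 5·t + 2. En dérivant la position, nous obtenons la vitesse: v(t) = -12·t^5 + 5·t^4 + 8·t^3 + 8·t - 5. La dérivée de la vitesse donne l'accélération: a(t) = -60·t^4 + 20·t^3 + 24·t^2 + 8. La dérivée de l'accélération donne le jerk: j(t) = -240·t^3 + 60·t^2 + 48·t. En prenant d/dt de j(t), nous trouvons s(t) = -720·t^2 + 120·t + 48. En utilisant s(t) = -720·t^2 + 120·t + 48 et en substituant t = 2, nous trouvons s = -2592.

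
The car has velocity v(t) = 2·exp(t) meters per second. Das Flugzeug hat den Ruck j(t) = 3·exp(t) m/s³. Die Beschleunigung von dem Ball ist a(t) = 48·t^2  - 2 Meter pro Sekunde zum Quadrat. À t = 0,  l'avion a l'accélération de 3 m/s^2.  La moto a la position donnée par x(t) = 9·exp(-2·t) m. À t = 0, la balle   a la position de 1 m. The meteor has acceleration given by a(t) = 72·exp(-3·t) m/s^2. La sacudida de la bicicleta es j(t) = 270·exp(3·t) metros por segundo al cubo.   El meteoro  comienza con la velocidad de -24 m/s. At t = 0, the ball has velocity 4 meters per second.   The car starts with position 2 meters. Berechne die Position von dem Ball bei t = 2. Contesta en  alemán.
Wir müssen die Stammfunktion unserer Gleichung für die Beschleunigung a(t) = 48·t^2 - 2 2-mal finden. Das Integral von der Beschleunigung ist die Geschwindigkeit. Mit v(0) = 4 erhalten wir v(t) = 16·t^3 - 2·t + 4. Das Integral von der Geschwindigkeit, mit x(0) = 1, ergibt die Position: x(t) = 4·t^4 - t^2 + 4·t + 1. Mit x(t) = 4·t^4 - t^2 + 4·t + 1 und Einsetzen von t = 2, finden wir x = 69.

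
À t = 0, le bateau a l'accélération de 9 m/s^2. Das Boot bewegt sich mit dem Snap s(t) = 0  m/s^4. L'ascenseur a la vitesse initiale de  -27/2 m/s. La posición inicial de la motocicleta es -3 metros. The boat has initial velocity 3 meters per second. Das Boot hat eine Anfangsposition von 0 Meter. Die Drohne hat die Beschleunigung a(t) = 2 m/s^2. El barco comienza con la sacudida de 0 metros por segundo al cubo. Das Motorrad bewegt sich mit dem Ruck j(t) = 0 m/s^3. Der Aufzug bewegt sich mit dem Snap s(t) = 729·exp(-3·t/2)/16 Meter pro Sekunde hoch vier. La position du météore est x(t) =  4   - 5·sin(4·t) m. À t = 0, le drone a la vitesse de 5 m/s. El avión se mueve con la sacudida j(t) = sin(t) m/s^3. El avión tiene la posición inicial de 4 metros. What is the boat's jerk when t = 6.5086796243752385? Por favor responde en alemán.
Um dies zu lösen, müssen wir 1 Integral unserer Gleichung für den Snap s(t) = 0 finden. Mit ∫s(t)dt und Anwendung von j(0) = 0, finden wir j(t) = 0. Wir haben den Ruck j(t) = 0. Durch Einsetzen von t = 6.5086796243752385: j(6.5086796243752385) = 0.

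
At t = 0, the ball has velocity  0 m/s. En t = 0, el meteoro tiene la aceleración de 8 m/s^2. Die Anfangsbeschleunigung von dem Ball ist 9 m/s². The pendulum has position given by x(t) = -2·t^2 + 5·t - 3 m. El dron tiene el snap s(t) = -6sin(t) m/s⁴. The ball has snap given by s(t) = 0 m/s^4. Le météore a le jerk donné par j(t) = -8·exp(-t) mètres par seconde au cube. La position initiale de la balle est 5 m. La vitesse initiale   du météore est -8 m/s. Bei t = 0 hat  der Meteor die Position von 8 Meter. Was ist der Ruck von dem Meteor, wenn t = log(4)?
Wir haben den Ruck j(t) = -8·exp(-t). Durch Einsetzen von t = log(4): j(log(4)) = -2.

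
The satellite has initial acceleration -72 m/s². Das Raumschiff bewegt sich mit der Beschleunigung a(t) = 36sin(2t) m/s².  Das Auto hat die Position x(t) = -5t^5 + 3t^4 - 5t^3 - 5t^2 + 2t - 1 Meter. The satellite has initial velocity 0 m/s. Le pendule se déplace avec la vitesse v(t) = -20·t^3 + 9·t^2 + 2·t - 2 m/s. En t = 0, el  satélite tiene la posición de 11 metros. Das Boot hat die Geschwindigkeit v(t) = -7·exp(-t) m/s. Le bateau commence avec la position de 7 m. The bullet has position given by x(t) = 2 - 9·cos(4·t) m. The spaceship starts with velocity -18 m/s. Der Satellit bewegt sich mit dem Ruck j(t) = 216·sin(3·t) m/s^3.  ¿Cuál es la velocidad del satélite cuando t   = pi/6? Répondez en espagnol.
Partiendo de la sacudida j(t) = 216·sin(3·t), tomamos 2 antiderivadas. La antiderivada de la sacudida, con a(0) = -72, da la aceleración: a(t) = -72·cos(3·t). La integral de la aceleración, con v(0) = 0, da la velocidad: v(t) = -24·sin(3·t). De la ecuación de la velocidad v(t) = -24·sin(3·t), sustituimos t = pi/6 para obtener v = -24.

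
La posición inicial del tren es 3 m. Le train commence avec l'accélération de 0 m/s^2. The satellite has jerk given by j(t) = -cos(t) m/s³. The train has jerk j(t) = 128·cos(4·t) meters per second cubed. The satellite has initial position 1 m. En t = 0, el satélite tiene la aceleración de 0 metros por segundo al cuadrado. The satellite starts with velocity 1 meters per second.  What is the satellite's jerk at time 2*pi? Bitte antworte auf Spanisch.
Tenemos la sacudida j(t) = -cos(t). Sustituyendo t = 2*pi: j(2*pi) = -1.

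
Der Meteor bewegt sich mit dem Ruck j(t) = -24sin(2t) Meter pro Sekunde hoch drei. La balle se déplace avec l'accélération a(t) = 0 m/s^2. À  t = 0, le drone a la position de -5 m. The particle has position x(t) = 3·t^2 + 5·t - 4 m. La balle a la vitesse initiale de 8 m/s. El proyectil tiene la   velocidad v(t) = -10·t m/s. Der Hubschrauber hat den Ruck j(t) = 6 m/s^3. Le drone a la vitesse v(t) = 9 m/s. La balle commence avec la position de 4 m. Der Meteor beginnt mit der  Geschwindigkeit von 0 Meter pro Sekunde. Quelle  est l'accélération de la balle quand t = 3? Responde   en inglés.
Using a(t) = 0 and substituting t = 3, we find a = 0.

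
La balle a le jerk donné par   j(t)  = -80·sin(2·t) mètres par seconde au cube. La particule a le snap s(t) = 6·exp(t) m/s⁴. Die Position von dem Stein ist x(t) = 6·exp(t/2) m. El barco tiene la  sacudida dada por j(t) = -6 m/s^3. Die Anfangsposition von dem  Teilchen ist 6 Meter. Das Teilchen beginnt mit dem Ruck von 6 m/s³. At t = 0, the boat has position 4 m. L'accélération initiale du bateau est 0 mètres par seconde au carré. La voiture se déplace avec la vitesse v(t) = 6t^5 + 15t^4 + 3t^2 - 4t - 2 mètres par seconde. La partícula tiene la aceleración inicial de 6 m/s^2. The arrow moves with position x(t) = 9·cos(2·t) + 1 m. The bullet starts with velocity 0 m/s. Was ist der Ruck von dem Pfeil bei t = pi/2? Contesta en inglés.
Starting from position x(t) = 9·cos(2·t) + 1, we take 3 derivatives. Differentiating position, we get velocity: v(t) = -18·sin(2·t). Taking d/dt of v(t), we find a(t) = -36·cos(2·t). The derivative of acceleration gives jerk: j(t) = 72·sin(2·t). We have jerk j(t) = 72·sin(2·t). Substituting t = pi/2: j(pi/2) = 0.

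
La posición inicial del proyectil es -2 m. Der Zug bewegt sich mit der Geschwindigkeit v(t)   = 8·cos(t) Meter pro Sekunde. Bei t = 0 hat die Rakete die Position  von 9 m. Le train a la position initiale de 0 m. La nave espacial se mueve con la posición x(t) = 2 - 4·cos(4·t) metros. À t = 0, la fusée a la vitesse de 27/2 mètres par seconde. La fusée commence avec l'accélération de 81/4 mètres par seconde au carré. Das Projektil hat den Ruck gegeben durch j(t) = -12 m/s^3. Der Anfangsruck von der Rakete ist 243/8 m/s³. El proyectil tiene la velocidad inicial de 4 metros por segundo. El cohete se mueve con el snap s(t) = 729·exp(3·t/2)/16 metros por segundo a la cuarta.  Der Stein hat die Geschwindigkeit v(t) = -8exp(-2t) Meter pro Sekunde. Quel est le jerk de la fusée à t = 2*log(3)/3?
Nous devons intégrer notre équation du snap s(t) = 729·exp(3·t/2)/16 1 fois. L'intégrale du snap, avec j(0) = 243/8, donne le jerk: j(t) = 243·exp(3·t/2)/8. Nous avons le jerk j(t) = 243·exp(3·t/2)/8. En substituant t = 2*log(3)/3: j(2*log(3)/3) = 729/8.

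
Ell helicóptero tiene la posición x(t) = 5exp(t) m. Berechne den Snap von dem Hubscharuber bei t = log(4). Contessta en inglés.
We must differentiate our position equation x(t) = 5·exp(t) 4 times. The derivative of position gives velocity: v(t) = 5·exp(t). Taking d/dt of v(t), we find a(t) = 5·exp(t). Taking d/dt of a(t), we find j(t) = 5·exp(t). Taking d/dt of j(t), we find s(t) = 5·exp(t). From the given snap equation s(t) = 5·exp(t), we substitute t = log(4) to get s = 20.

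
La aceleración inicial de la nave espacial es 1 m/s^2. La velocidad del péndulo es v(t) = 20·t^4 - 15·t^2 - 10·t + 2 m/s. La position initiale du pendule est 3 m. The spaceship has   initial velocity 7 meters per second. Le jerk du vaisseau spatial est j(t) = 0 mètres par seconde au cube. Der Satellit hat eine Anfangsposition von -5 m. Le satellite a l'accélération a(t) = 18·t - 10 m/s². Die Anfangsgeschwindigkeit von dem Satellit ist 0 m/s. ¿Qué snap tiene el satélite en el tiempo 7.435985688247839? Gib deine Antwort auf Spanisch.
Partiendo de la aceleración a(t) = 18·t - 10, tomamos 2 derivadas. La derivada de la aceleración da la sacudida: j(t) = 18. La derivada de la sacudida da el snap: s(t) = 0. Tenemos el snap s(t) = 0. Sustituyendo t = 7.435985688247839: s(7.435985688247839) = 0.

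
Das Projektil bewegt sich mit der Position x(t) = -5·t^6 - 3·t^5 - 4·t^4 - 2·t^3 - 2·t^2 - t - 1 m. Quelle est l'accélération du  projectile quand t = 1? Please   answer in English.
To solve this, we need to take 2 derivatives of our position equation x(t) = -5·t^6 - 3·t^5 - 4·t^4 - 2·t^3 - 2·t^2 - t - 1. Taking d/dt of x(t), we find v(t) = -30·t^5 - 15·t^4 - 16·t^3 - 6·t^2 - 4·t - 1. Differentiating velocity, we get acceleration: a(t) = -150·t^4 - 60·t^3 - 48·t^2 - 12·t - 4. Using a(t) = -150·t^4 - 60·t^3 - 48·t^2 - 12·t - 4 and substituting t = 1, we find a = -274.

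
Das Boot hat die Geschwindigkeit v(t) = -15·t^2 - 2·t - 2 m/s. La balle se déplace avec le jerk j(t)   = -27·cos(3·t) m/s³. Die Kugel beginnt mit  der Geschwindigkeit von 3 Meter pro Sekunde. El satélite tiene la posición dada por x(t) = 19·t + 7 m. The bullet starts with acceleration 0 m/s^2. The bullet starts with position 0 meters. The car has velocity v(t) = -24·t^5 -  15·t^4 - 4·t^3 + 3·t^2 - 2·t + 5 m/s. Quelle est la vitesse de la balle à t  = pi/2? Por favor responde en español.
Debemos encontrar la antiderivada de nuestra ecuación de la sacudida j(t) = -27·cos(3·t) 2 veces. Integrando la sacudida y usando la condición inicial a(0) = 0, obtenemos a(t) = -9·sin(3·t). La antiderivada de la aceleración es la velocidad. Usando v(0) = 3, obtenemos v(t) = 3·cos(3·t). Tenemos la velocidad v(t) = 3·cos(3·t). Sustituyendo t = pi/2: v(pi/2) = 0.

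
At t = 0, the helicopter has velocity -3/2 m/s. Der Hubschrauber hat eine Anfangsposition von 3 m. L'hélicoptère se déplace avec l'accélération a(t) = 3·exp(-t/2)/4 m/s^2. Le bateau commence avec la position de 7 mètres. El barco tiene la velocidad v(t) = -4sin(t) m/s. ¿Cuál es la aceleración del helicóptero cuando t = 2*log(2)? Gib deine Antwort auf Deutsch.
Aus der Gleichung für die Beschleunigung a(t) = 3·exp(-t/2)/4, setzen wir t = 2*log(2) ein und erhalten a = 3/8.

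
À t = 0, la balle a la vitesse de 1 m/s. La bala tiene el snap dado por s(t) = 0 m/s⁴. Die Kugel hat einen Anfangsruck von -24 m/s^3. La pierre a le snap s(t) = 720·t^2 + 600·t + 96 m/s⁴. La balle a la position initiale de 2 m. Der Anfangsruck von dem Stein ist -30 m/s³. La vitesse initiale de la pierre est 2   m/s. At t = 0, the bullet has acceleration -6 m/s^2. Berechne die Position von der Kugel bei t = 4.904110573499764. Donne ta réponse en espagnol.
Debemos encontrar la integral de nuestra ecuación del snap s(t) = 0 4 veces. La integral del snap es la sacudida. Usando j(0) = -24, obtenemos j(t) = -24. La antiderivada de la sacudida, con a(0) = -6, da la aceleración: a(t) = -24·t - 6. Integrando la aceleración y usando la condición inicial v(0) = 1, obtenemos v(t) = -12·t^2 - 6·t + 1. Integrando la velocidad y usando la condición inicial x(0) = 2, obtenemos x(t) = -4·t^3 - 3·t^2 + t + 2. De la ecuación de la posición x(t) = -4·t^3 - 3·t^2 + t + 2, sustituimos t = 4.904110573499764 para obtener x = -537.028123225104.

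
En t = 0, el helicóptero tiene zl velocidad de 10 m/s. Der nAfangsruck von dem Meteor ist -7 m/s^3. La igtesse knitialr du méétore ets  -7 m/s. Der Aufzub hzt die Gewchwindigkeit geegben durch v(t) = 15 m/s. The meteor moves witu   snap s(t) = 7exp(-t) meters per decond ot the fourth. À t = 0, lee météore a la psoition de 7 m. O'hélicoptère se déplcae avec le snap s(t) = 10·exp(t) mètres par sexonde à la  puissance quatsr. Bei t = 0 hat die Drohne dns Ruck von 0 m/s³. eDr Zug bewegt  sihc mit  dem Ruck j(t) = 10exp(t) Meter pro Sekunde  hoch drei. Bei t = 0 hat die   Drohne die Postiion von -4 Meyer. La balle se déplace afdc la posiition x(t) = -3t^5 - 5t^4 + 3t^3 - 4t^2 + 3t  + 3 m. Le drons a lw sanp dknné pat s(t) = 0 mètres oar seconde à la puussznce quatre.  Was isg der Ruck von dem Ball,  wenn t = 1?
Um dies zu lösen, müssen wir 3 Ableitungen unserer Gleichung für die Position x(t) = -3·t^5 - 5·t^4 + 3·t^3 - 4·t^2 + 3·t + 3 nehmen. Mit d/dt von x(t) finden wir v(t) = -15·t^4 - 20·t^3 + 9·t^2 - 8·t + 3. Mit d/dt von v(t) finden wir a(t) = -60·t^3 - 60·t^2 + 18·t - 8. Durch Ableiten von der Beschleunigung erhalten wir den Ruck: j(t) = -180·t^2 - 120·t + 18. Mit j(t) = -180·t^2 - 120·t + 18 und Einsetzen von t = 1, finden wir j = -282.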